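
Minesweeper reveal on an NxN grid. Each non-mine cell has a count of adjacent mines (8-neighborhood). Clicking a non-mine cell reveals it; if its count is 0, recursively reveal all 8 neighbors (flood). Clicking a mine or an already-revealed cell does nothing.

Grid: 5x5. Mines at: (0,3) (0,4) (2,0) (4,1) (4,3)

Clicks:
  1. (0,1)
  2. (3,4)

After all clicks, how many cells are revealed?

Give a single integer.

Click 1 (0,1) count=0: revealed 6 new [(0,0) (0,1) (0,2) (1,0) (1,1) (1,2)] -> total=6
Click 2 (3,4) count=1: revealed 1 new [(3,4)] -> total=7

Answer: 7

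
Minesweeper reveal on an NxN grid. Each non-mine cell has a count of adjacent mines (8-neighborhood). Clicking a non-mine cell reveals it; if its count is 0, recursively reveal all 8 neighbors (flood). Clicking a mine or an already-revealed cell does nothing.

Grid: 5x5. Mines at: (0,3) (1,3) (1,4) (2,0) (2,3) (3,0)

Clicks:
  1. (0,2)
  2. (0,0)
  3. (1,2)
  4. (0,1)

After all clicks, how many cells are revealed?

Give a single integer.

Answer: 6

Derivation:
Click 1 (0,2) count=2: revealed 1 new [(0,2)] -> total=1
Click 2 (0,0) count=0: revealed 5 new [(0,0) (0,1) (1,0) (1,1) (1,2)] -> total=6
Click 3 (1,2) count=3: revealed 0 new [(none)] -> total=6
Click 4 (0,1) count=0: revealed 0 new [(none)] -> total=6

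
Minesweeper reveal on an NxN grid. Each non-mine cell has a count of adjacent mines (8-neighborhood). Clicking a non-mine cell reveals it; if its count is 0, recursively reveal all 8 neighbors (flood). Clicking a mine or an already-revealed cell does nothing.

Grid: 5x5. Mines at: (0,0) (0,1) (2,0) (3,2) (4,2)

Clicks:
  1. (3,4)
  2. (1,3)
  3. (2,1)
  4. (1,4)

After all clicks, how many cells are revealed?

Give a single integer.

Click 1 (3,4) count=0: revealed 13 new [(0,2) (0,3) (0,4) (1,2) (1,3) (1,4) (2,2) (2,3) (2,4) (3,3) (3,4) (4,3) (4,4)] -> total=13
Click 2 (1,3) count=0: revealed 0 new [(none)] -> total=13
Click 3 (2,1) count=2: revealed 1 new [(2,1)] -> total=14
Click 4 (1,4) count=0: revealed 0 new [(none)] -> total=14

Answer: 14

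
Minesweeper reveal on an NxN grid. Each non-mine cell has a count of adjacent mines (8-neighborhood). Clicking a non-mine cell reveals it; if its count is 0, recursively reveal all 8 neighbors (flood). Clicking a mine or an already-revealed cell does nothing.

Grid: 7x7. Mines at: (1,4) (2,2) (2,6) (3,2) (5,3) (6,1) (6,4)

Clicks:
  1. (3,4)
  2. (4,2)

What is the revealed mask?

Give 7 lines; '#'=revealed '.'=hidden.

Answer: .......
.......
...###.
...####
..#####
....###
.....##

Derivation:
Click 1 (3,4) count=0: revealed 16 new [(2,3) (2,4) (2,5) (3,3) (3,4) (3,5) (3,6) (4,3) (4,4) (4,5) (4,6) (5,4) (5,5) (5,6) (6,5) (6,6)] -> total=16
Click 2 (4,2) count=2: revealed 1 new [(4,2)] -> total=17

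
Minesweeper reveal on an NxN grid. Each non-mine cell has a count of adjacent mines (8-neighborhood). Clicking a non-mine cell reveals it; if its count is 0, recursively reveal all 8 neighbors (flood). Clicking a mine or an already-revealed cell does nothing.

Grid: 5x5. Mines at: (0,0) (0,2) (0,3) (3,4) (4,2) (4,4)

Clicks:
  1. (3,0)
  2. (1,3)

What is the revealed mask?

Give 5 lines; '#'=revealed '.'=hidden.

Answer: .....
####.
####.
####.
##...

Derivation:
Click 1 (3,0) count=0: revealed 14 new [(1,0) (1,1) (1,2) (1,3) (2,0) (2,1) (2,2) (2,3) (3,0) (3,1) (3,2) (3,3) (4,0) (4,1)] -> total=14
Click 2 (1,3) count=2: revealed 0 new [(none)] -> total=14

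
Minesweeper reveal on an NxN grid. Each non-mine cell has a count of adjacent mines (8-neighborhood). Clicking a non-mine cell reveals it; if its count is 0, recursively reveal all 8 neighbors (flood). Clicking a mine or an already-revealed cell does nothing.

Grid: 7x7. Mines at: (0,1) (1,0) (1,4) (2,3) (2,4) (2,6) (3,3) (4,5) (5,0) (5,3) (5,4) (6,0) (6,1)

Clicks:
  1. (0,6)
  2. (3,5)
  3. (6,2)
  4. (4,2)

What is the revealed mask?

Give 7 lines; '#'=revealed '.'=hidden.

Click 1 (0,6) count=0: revealed 4 new [(0,5) (0,6) (1,5) (1,6)] -> total=4
Click 2 (3,5) count=3: revealed 1 new [(3,5)] -> total=5
Click 3 (6,2) count=2: revealed 1 new [(6,2)] -> total=6
Click 4 (4,2) count=2: revealed 1 new [(4,2)] -> total=7

Answer: .....##
.....##
.......
.....#.
..#....
.......
..#....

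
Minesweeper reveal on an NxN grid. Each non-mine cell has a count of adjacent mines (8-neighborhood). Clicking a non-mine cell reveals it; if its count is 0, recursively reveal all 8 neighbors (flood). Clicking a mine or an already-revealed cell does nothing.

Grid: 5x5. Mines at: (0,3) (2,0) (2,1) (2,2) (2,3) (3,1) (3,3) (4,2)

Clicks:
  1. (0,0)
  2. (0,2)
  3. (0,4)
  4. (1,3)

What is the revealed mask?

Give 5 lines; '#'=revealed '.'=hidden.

Click 1 (0,0) count=0: revealed 6 new [(0,0) (0,1) (0,2) (1,0) (1,1) (1,2)] -> total=6
Click 2 (0,2) count=1: revealed 0 new [(none)] -> total=6
Click 3 (0,4) count=1: revealed 1 new [(0,4)] -> total=7
Click 4 (1,3) count=3: revealed 1 new [(1,3)] -> total=8

Answer: ###.#
####.
.....
.....
.....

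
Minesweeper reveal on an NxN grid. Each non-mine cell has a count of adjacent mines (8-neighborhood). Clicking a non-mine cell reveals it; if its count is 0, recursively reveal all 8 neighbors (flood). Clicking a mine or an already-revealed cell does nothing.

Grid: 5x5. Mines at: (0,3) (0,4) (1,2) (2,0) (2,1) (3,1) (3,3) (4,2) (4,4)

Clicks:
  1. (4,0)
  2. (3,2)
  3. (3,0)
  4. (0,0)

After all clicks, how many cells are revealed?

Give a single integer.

Click 1 (4,0) count=1: revealed 1 new [(4,0)] -> total=1
Click 2 (3,2) count=4: revealed 1 new [(3,2)] -> total=2
Click 3 (3,0) count=3: revealed 1 new [(3,0)] -> total=3
Click 4 (0,0) count=0: revealed 4 new [(0,0) (0,1) (1,0) (1,1)] -> total=7

Answer: 7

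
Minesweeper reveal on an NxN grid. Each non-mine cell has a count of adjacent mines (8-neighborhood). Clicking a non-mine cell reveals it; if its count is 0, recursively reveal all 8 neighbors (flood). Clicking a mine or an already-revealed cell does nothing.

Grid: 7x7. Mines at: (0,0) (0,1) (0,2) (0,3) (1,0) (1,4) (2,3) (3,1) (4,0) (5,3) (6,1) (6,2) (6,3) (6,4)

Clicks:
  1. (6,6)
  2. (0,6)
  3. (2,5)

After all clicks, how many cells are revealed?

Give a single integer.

Click 1 (6,6) count=0: revealed 18 new [(0,5) (0,6) (1,5) (1,6) (2,4) (2,5) (2,6) (3,4) (3,5) (3,6) (4,4) (4,5) (4,6) (5,4) (5,5) (5,6) (6,5) (6,6)] -> total=18
Click 2 (0,6) count=0: revealed 0 new [(none)] -> total=18
Click 3 (2,5) count=1: revealed 0 new [(none)] -> total=18

Answer: 18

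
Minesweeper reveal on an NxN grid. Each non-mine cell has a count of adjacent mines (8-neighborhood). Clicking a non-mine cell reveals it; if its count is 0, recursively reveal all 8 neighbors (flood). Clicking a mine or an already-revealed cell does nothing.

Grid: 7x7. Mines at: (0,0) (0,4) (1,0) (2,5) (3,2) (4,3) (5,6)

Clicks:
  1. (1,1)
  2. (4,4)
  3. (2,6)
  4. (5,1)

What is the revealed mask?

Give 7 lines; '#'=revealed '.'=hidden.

Click 1 (1,1) count=2: revealed 1 new [(1,1)] -> total=1
Click 2 (4,4) count=1: revealed 1 new [(4,4)] -> total=2
Click 3 (2,6) count=1: revealed 1 new [(2,6)] -> total=3
Click 4 (5,1) count=0: revealed 19 new [(2,0) (2,1) (3,0) (3,1) (4,0) (4,1) (4,2) (5,0) (5,1) (5,2) (5,3) (5,4) (5,5) (6,0) (6,1) (6,2) (6,3) (6,4) (6,5)] -> total=22

Answer: .......
.#.....
##....#
##.....
###.#..
######.
######.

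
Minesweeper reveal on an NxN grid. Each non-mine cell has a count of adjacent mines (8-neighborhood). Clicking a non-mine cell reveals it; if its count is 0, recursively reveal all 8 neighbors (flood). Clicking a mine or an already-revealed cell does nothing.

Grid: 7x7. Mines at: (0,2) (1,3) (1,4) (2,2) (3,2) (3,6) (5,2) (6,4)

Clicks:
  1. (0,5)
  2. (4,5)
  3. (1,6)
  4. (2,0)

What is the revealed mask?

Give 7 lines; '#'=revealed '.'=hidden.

Answer: ##...##
##...##
##...##
##.....
##...#.
##.....
##.....

Derivation:
Click 1 (0,5) count=1: revealed 1 new [(0,5)] -> total=1
Click 2 (4,5) count=1: revealed 1 new [(4,5)] -> total=2
Click 3 (1,6) count=0: revealed 5 new [(0,6) (1,5) (1,6) (2,5) (2,6)] -> total=7
Click 4 (2,0) count=0: revealed 14 new [(0,0) (0,1) (1,0) (1,1) (2,0) (2,1) (3,0) (3,1) (4,0) (4,1) (5,0) (5,1) (6,0) (6,1)] -> total=21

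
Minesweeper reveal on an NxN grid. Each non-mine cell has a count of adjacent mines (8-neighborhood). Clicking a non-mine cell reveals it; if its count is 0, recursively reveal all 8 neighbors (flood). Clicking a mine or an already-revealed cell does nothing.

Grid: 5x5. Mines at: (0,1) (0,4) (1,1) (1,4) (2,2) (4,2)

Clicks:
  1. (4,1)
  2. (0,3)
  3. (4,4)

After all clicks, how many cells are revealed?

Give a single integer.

Click 1 (4,1) count=1: revealed 1 new [(4,1)] -> total=1
Click 2 (0,3) count=2: revealed 1 new [(0,3)] -> total=2
Click 3 (4,4) count=0: revealed 6 new [(2,3) (2,4) (3,3) (3,4) (4,3) (4,4)] -> total=8

Answer: 8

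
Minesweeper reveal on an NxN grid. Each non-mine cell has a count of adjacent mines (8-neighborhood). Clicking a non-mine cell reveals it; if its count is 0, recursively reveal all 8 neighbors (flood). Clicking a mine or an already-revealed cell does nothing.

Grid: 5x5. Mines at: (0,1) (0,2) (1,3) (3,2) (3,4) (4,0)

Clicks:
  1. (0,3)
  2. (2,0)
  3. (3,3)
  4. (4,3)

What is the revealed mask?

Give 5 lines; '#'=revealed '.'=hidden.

Answer: ...#.
##...
##...
##.#.
...#.

Derivation:
Click 1 (0,3) count=2: revealed 1 new [(0,3)] -> total=1
Click 2 (2,0) count=0: revealed 6 new [(1,0) (1,1) (2,0) (2,1) (3,0) (3,1)] -> total=7
Click 3 (3,3) count=2: revealed 1 new [(3,3)] -> total=8
Click 4 (4,3) count=2: revealed 1 new [(4,3)] -> total=9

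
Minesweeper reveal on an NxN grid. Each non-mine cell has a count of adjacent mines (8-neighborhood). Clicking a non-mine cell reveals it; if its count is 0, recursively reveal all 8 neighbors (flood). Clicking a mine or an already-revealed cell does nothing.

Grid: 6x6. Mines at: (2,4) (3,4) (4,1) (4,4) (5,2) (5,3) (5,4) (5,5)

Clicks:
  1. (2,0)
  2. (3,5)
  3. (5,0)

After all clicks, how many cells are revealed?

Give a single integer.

Click 1 (2,0) count=0: revealed 20 new [(0,0) (0,1) (0,2) (0,3) (0,4) (0,5) (1,0) (1,1) (1,2) (1,3) (1,4) (1,5) (2,0) (2,1) (2,2) (2,3) (3,0) (3,1) (3,2) (3,3)] -> total=20
Click 2 (3,5) count=3: revealed 1 new [(3,5)] -> total=21
Click 3 (5,0) count=1: revealed 1 new [(5,0)] -> total=22

Answer: 22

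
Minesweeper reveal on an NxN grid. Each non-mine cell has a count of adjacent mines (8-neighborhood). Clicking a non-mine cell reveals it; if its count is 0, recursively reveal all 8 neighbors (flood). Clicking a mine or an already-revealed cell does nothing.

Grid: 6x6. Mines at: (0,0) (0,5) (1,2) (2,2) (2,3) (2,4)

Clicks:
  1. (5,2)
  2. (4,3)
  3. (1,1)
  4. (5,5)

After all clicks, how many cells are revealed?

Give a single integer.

Click 1 (5,2) count=0: revealed 22 new [(1,0) (1,1) (2,0) (2,1) (3,0) (3,1) (3,2) (3,3) (3,4) (3,5) (4,0) (4,1) (4,2) (4,3) (4,4) (4,5) (5,0) (5,1) (5,2) (5,3) (5,4) (5,5)] -> total=22
Click 2 (4,3) count=0: revealed 0 new [(none)] -> total=22
Click 3 (1,1) count=3: revealed 0 new [(none)] -> total=22
Click 4 (5,5) count=0: revealed 0 new [(none)] -> total=22

Answer: 22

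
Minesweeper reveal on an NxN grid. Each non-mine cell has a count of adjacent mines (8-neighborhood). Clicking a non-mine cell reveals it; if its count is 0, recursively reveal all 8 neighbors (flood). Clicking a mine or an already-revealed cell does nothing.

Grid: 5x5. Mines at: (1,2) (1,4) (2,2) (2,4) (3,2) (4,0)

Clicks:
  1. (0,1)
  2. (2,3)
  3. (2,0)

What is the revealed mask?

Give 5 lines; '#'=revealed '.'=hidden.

Answer: ##...
##...
##.#.
##...
.....

Derivation:
Click 1 (0,1) count=1: revealed 1 new [(0,1)] -> total=1
Click 2 (2,3) count=5: revealed 1 new [(2,3)] -> total=2
Click 3 (2,0) count=0: revealed 7 new [(0,0) (1,0) (1,1) (2,0) (2,1) (3,0) (3,1)] -> total=9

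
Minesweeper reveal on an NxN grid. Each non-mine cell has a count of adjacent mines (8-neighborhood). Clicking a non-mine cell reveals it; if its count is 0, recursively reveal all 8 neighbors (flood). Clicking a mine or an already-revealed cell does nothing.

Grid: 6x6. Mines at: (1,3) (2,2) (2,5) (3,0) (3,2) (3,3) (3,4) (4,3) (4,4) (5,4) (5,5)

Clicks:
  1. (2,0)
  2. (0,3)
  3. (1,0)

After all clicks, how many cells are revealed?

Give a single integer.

Answer: 9

Derivation:
Click 1 (2,0) count=1: revealed 1 new [(2,0)] -> total=1
Click 2 (0,3) count=1: revealed 1 new [(0,3)] -> total=2
Click 3 (1,0) count=0: revealed 7 new [(0,0) (0,1) (0,2) (1,0) (1,1) (1,2) (2,1)] -> total=9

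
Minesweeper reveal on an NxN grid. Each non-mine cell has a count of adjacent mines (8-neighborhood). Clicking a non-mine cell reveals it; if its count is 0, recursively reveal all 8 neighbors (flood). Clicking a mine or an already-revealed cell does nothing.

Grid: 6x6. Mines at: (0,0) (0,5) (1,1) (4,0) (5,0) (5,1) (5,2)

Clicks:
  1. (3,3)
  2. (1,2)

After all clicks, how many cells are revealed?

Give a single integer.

Answer: 25

Derivation:
Click 1 (3,3) count=0: revealed 25 new [(0,2) (0,3) (0,4) (1,2) (1,3) (1,4) (1,5) (2,1) (2,2) (2,3) (2,4) (2,5) (3,1) (3,2) (3,3) (3,4) (3,5) (4,1) (4,2) (4,3) (4,4) (4,5) (5,3) (5,4) (5,5)] -> total=25
Click 2 (1,2) count=1: revealed 0 new [(none)] -> total=25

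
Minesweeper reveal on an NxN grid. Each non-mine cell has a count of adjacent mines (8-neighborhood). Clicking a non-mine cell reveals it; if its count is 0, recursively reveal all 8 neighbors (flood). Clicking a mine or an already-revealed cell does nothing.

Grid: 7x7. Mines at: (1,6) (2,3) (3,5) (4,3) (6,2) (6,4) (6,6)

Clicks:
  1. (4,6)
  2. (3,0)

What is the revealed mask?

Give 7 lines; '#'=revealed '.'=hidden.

Click 1 (4,6) count=1: revealed 1 new [(4,6)] -> total=1
Click 2 (3,0) count=0: revealed 26 new [(0,0) (0,1) (0,2) (0,3) (0,4) (0,5) (1,0) (1,1) (1,2) (1,3) (1,4) (1,5) (2,0) (2,1) (2,2) (3,0) (3,1) (3,2) (4,0) (4,1) (4,2) (5,0) (5,1) (5,2) (6,0) (6,1)] -> total=27

Answer: ######.
######.
###....
###....
###...#
###....
##.....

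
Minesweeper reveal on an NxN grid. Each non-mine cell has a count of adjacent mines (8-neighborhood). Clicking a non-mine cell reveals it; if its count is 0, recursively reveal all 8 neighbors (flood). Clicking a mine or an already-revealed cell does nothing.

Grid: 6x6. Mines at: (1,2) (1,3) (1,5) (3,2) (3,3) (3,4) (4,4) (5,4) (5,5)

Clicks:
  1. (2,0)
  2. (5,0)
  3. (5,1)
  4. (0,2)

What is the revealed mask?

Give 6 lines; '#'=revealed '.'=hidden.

Answer: ###...
##....
##....
##....
####..
####..

Derivation:
Click 1 (2,0) count=0: revealed 16 new [(0,0) (0,1) (1,0) (1,1) (2,0) (2,1) (3,0) (3,1) (4,0) (4,1) (4,2) (4,3) (5,0) (5,1) (5,2) (5,3)] -> total=16
Click 2 (5,0) count=0: revealed 0 new [(none)] -> total=16
Click 3 (5,1) count=0: revealed 0 new [(none)] -> total=16
Click 4 (0,2) count=2: revealed 1 new [(0,2)] -> total=17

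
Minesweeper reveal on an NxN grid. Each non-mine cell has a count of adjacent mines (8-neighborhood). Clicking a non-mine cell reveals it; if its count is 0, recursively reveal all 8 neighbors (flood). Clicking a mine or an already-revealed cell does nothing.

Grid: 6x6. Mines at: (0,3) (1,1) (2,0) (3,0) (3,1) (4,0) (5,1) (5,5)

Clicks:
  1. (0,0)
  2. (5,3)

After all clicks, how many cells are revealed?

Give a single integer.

Click 1 (0,0) count=1: revealed 1 new [(0,0)] -> total=1
Click 2 (5,3) count=0: revealed 21 new [(0,4) (0,5) (1,2) (1,3) (1,4) (1,5) (2,2) (2,3) (2,4) (2,5) (3,2) (3,3) (3,4) (3,5) (4,2) (4,3) (4,4) (4,5) (5,2) (5,3) (5,4)] -> total=22

Answer: 22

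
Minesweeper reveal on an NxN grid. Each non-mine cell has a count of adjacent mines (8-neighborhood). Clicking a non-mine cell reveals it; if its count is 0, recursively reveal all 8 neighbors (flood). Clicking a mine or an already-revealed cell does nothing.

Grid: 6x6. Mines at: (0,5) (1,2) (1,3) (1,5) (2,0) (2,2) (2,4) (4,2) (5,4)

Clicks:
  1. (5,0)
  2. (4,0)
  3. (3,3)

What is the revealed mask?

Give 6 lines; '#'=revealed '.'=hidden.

Click 1 (5,0) count=0: revealed 6 new [(3,0) (3,1) (4,0) (4,1) (5,0) (5,1)] -> total=6
Click 2 (4,0) count=0: revealed 0 new [(none)] -> total=6
Click 3 (3,3) count=3: revealed 1 new [(3,3)] -> total=7

Answer: ......
......
......
##.#..
##....
##....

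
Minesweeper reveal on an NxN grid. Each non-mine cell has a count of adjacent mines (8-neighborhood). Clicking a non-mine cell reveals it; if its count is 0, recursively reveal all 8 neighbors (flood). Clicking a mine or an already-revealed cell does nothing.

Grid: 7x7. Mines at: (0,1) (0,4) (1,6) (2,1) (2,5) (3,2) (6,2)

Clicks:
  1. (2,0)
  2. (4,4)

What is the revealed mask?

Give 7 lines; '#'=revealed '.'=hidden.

Click 1 (2,0) count=1: revealed 1 new [(2,0)] -> total=1
Click 2 (4,4) count=0: revealed 16 new [(3,3) (3,4) (3,5) (3,6) (4,3) (4,4) (4,5) (4,6) (5,3) (5,4) (5,5) (5,6) (6,3) (6,4) (6,5) (6,6)] -> total=17

Answer: .......
.......
#......
...####
...####
...####
...####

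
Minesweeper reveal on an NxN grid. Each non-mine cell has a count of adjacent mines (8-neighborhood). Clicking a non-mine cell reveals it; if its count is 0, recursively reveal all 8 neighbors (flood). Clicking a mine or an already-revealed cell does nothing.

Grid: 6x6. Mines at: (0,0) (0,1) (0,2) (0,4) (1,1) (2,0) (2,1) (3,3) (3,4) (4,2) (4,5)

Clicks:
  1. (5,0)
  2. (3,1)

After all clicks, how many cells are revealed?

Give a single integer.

Click 1 (5,0) count=0: revealed 6 new [(3,0) (3,1) (4,0) (4,1) (5,0) (5,1)] -> total=6
Click 2 (3,1) count=3: revealed 0 new [(none)] -> total=6

Answer: 6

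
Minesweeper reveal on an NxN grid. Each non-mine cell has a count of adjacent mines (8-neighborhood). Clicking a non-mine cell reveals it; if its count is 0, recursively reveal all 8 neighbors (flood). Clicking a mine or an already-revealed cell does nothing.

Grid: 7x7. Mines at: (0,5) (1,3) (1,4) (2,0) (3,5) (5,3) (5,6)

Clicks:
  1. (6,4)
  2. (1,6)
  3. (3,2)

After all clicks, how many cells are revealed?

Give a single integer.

Answer: 22

Derivation:
Click 1 (6,4) count=1: revealed 1 new [(6,4)] -> total=1
Click 2 (1,6) count=1: revealed 1 new [(1,6)] -> total=2
Click 3 (3,2) count=0: revealed 20 new [(2,1) (2,2) (2,3) (2,4) (3,0) (3,1) (3,2) (3,3) (3,4) (4,0) (4,1) (4,2) (4,3) (4,4) (5,0) (5,1) (5,2) (6,0) (6,1) (6,2)] -> total=22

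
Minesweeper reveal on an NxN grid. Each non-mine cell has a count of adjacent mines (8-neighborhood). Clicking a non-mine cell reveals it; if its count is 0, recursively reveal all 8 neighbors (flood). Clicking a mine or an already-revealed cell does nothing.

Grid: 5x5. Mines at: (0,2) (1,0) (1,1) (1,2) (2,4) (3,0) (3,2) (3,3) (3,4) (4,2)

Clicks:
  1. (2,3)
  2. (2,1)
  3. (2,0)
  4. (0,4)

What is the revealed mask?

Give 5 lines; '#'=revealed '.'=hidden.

Answer: ...##
...##
##.#.
.....
.....

Derivation:
Click 1 (2,3) count=5: revealed 1 new [(2,3)] -> total=1
Click 2 (2,1) count=5: revealed 1 new [(2,1)] -> total=2
Click 3 (2,0) count=3: revealed 1 new [(2,0)] -> total=3
Click 4 (0,4) count=0: revealed 4 new [(0,3) (0,4) (1,3) (1,4)] -> total=7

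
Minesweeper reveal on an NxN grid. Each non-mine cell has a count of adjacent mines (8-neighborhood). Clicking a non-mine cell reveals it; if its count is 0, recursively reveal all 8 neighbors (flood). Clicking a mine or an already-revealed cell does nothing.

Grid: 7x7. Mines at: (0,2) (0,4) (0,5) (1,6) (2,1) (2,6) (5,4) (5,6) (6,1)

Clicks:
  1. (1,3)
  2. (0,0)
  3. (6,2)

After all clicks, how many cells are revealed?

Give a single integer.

Answer: 6

Derivation:
Click 1 (1,3) count=2: revealed 1 new [(1,3)] -> total=1
Click 2 (0,0) count=0: revealed 4 new [(0,0) (0,1) (1,0) (1,1)] -> total=5
Click 3 (6,2) count=1: revealed 1 new [(6,2)] -> total=6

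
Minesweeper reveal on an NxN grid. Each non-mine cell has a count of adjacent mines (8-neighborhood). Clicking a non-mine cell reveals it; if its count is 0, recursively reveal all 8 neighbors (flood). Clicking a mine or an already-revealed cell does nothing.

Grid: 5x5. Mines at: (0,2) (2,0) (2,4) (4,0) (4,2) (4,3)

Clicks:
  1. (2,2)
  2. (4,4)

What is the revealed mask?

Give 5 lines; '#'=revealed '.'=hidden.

Click 1 (2,2) count=0: revealed 9 new [(1,1) (1,2) (1,3) (2,1) (2,2) (2,3) (3,1) (3,2) (3,3)] -> total=9
Click 2 (4,4) count=1: revealed 1 new [(4,4)] -> total=10

Answer: .....
.###.
.###.
.###.
....#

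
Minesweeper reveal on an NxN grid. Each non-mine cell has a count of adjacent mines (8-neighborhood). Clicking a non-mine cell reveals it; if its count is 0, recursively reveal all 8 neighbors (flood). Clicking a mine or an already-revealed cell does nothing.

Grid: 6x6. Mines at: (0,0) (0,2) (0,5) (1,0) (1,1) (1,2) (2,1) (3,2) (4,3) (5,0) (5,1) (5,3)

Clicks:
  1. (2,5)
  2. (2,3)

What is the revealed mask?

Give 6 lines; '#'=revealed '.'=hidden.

Answer: ......
...###
...###
...###
....##
....##

Derivation:
Click 1 (2,5) count=0: revealed 13 new [(1,3) (1,4) (1,5) (2,3) (2,4) (2,5) (3,3) (3,4) (3,5) (4,4) (4,5) (5,4) (5,5)] -> total=13
Click 2 (2,3) count=2: revealed 0 new [(none)] -> total=13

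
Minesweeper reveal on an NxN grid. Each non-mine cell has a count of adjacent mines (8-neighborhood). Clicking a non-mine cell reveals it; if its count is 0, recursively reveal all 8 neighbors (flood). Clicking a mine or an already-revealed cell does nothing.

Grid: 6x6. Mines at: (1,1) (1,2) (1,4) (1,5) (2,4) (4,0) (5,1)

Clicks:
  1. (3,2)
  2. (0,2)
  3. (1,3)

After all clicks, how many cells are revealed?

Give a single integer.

Answer: 19

Derivation:
Click 1 (3,2) count=0: revealed 17 new [(2,1) (2,2) (2,3) (3,1) (3,2) (3,3) (3,4) (3,5) (4,1) (4,2) (4,3) (4,4) (4,5) (5,2) (5,3) (5,4) (5,5)] -> total=17
Click 2 (0,2) count=2: revealed 1 new [(0,2)] -> total=18
Click 3 (1,3) count=3: revealed 1 new [(1,3)] -> total=19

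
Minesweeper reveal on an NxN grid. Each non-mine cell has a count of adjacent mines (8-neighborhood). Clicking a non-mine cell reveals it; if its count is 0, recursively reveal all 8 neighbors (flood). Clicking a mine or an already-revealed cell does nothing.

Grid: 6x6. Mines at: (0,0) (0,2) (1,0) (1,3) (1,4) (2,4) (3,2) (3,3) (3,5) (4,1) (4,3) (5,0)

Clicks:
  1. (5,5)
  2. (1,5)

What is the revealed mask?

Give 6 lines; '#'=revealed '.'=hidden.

Answer: ......
.....#
......
......
....##
....##

Derivation:
Click 1 (5,5) count=0: revealed 4 new [(4,4) (4,5) (5,4) (5,5)] -> total=4
Click 2 (1,5) count=2: revealed 1 new [(1,5)] -> total=5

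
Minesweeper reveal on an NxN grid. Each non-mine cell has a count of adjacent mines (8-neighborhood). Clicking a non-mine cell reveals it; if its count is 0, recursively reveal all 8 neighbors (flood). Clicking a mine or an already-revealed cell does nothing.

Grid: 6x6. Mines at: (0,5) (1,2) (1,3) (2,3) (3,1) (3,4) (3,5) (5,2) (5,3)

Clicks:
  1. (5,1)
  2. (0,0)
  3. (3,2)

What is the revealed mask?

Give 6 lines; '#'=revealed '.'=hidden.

Answer: ##....
##....
##....
..#...
......
.#....

Derivation:
Click 1 (5,1) count=1: revealed 1 new [(5,1)] -> total=1
Click 2 (0,0) count=0: revealed 6 new [(0,0) (0,1) (1,0) (1,1) (2,0) (2,1)] -> total=7
Click 3 (3,2) count=2: revealed 1 new [(3,2)] -> total=8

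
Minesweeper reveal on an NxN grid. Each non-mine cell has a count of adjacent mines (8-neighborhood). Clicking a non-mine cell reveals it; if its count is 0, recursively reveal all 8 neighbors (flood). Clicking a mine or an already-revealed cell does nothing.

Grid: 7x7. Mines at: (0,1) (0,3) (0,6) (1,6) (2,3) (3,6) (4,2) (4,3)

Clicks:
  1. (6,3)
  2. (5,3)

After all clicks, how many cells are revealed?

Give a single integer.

Answer: 28

Derivation:
Click 1 (6,3) count=0: revealed 28 new [(1,0) (1,1) (1,2) (2,0) (2,1) (2,2) (3,0) (3,1) (3,2) (4,0) (4,1) (4,4) (4,5) (4,6) (5,0) (5,1) (5,2) (5,3) (5,4) (5,5) (5,6) (6,0) (6,1) (6,2) (6,3) (6,4) (6,5) (6,6)] -> total=28
Click 2 (5,3) count=2: revealed 0 new [(none)] -> total=28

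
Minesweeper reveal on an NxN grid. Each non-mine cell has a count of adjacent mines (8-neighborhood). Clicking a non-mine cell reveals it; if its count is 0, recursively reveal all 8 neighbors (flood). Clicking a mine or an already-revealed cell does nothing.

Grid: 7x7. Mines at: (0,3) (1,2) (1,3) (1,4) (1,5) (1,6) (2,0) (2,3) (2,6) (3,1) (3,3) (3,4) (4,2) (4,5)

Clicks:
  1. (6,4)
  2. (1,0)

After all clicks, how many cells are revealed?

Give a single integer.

Click 1 (6,4) count=0: revealed 16 new [(4,0) (4,1) (5,0) (5,1) (5,2) (5,3) (5,4) (5,5) (5,6) (6,0) (6,1) (6,2) (6,3) (6,4) (6,5) (6,6)] -> total=16
Click 2 (1,0) count=1: revealed 1 new [(1,0)] -> total=17

Answer: 17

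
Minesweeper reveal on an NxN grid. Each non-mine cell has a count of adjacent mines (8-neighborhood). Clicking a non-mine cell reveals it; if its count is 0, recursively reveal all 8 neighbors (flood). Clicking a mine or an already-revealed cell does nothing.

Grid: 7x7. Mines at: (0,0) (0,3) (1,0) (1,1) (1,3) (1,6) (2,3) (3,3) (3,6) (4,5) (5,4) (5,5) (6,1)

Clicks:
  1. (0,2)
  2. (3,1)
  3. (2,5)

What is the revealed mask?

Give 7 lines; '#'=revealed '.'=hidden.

Answer: ..#....
.......
###..#.
###....
###....
###....
.......

Derivation:
Click 1 (0,2) count=3: revealed 1 new [(0,2)] -> total=1
Click 2 (3,1) count=0: revealed 12 new [(2,0) (2,1) (2,2) (3,0) (3,1) (3,2) (4,0) (4,1) (4,2) (5,0) (5,1) (5,2)] -> total=13
Click 3 (2,5) count=2: revealed 1 new [(2,5)] -> total=14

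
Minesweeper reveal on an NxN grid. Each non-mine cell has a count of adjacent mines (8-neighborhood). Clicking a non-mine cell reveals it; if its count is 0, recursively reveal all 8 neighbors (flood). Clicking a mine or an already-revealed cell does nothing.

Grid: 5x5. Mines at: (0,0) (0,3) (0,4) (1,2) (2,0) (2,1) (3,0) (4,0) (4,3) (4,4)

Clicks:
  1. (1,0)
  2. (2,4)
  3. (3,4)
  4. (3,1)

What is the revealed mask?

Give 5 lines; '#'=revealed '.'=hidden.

Answer: .....
#..##
...##
.#.##
.....

Derivation:
Click 1 (1,0) count=3: revealed 1 new [(1,0)] -> total=1
Click 2 (2,4) count=0: revealed 6 new [(1,3) (1,4) (2,3) (2,4) (3,3) (3,4)] -> total=7
Click 3 (3,4) count=2: revealed 0 new [(none)] -> total=7
Click 4 (3,1) count=4: revealed 1 new [(3,1)] -> total=8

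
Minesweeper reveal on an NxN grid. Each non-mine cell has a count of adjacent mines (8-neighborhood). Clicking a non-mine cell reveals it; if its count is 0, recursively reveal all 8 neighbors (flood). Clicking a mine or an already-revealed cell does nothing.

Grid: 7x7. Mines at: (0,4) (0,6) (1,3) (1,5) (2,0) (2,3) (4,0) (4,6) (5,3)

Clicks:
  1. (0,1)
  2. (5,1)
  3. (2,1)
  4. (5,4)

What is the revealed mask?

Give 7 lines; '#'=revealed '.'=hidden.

Click 1 (0,1) count=0: revealed 6 new [(0,0) (0,1) (0,2) (1,0) (1,1) (1,2)] -> total=6
Click 2 (5,1) count=1: revealed 1 new [(5,1)] -> total=7
Click 3 (2,1) count=1: revealed 1 new [(2,1)] -> total=8
Click 4 (5,4) count=1: revealed 1 new [(5,4)] -> total=9

Answer: ###....
###....
.#.....
.......
.......
.#..#..
.......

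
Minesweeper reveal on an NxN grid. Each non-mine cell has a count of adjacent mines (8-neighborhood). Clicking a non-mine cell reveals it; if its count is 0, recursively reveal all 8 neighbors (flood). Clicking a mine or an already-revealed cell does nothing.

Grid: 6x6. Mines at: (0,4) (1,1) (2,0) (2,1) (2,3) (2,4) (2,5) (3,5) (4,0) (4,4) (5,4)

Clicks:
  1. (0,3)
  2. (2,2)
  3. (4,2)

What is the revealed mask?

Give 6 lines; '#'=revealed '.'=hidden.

Click 1 (0,3) count=1: revealed 1 new [(0,3)] -> total=1
Click 2 (2,2) count=3: revealed 1 new [(2,2)] -> total=2
Click 3 (4,2) count=0: revealed 9 new [(3,1) (3,2) (3,3) (4,1) (4,2) (4,3) (5,1) (5,2) (5,3)] -> total=11

Answer: ...#..
......
..#...
.###..
.###..
.###..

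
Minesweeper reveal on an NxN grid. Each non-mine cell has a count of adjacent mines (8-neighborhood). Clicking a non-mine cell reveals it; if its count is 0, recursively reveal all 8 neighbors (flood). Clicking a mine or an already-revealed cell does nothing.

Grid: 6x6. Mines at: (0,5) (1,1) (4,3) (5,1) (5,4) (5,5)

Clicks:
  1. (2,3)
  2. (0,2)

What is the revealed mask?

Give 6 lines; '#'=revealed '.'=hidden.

Answer: ..###.
..####
..####
..####
....##
......

Derivation:
Click 1 (2,3) count=0: revealed 17 new [(0,2) (0,3) (0,4) (1,2) (1,3) (1,4) (1,5) (2,2) (2,3) (2,4) (2,5) (3,2) (3,3) (3,4) (3,5) (4,4) (4,5)] -> total=17
Click 2 (0,2) count=1: revealed 0 new [(none)] -> total=17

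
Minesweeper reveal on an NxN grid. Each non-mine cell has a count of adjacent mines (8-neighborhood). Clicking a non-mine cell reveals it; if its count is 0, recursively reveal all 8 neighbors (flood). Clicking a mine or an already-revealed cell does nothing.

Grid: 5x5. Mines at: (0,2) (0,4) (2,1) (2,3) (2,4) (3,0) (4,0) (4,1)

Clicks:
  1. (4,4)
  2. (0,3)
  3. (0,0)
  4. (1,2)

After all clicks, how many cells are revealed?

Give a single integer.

Click 1 (4,4) count=0: revealed 6 new [(3,2) (3,3) (3,4) (4,2) (4,3) (4,4)] -> total=6
Click 2 (0,3) count=2: revealed 1 new [(0,3)] -> total=7
Click 3 (0,0) count=0: revealed 4 new [(0,0) (0,1) (1,0) (1,1)] -> total=11
Click 4 (1,2) count=3: revealed 1 new [(1,2)] -> total=12

Answer: 12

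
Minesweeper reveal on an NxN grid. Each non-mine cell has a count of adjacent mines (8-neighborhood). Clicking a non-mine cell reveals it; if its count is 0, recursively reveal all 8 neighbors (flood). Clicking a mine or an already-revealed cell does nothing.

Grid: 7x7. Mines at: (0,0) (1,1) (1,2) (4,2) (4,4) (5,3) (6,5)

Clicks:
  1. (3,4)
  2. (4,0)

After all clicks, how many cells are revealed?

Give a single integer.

Click 1 (3,4) count=1: revealed 1 new [(3,4)] -> total=1
Click 2 (4,0) count=0: revealed 12 new [(2,0) (2,1) (3,0) (3,1) (4,0) (4,1) (5,0) (5,1) (5,2) (6,0) (6,1) (6,2)] -> total=13

Answer: 13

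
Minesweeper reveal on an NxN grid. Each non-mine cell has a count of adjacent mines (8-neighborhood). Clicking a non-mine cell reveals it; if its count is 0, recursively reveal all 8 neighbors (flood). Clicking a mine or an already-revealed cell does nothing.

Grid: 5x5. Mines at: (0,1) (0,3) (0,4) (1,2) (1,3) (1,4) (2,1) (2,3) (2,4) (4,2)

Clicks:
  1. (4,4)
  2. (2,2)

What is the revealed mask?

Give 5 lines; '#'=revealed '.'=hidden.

Answer: .....
.....
..#..
...##
...##

Derivation:
Click 1 (4,4) count=0: revealed 4 new [(3,3) (3,4) (4,3) (4,4)] -> total=4
Click 2 (2,2) count=4: revealed 1 new [(2,2)] -> total=5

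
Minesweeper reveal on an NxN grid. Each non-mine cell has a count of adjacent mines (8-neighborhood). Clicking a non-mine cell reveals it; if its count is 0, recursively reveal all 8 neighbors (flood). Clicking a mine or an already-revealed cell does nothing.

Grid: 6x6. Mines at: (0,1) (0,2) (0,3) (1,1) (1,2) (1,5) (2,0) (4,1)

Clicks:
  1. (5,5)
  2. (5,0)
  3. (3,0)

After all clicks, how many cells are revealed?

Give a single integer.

Answer: 18

Derivation:
Click 1 (5,5) count=0: revealed 16 new [(2,2) (2,3) (2,4) (2,5) (3,2) (3,3) (3,4) (3,5) (4,2) (4,3) (4,4) (4,5) (5,2) (5,3) (5,4) (5,5)] -> total=16
Click 2 (5,0) count=1: revealed 1 new [(5,0)] -> total=17
Click 3 (3,0) count=2: revealed 1 new [(3,0)] -> total=18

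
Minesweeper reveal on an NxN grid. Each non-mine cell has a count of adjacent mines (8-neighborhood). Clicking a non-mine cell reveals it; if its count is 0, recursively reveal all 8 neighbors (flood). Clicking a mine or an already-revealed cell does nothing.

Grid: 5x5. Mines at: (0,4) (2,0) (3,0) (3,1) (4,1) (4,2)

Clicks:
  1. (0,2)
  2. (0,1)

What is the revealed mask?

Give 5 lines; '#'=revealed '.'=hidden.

Answer: ####.
#####
.####
..###
...##

Derivation:
Click 1 (0,2) count=0: revealed 18 new [(0,0) (0,1) (0,2) (0,3) (1,0) (1,1) (1,2) (1,3) (1,4) (2,1) (2,2) (2,3) (2,4) (3,2) (3,3) (3,4) (4,3) (4,4)] -> total=18
Click 2 (0,1) count=0: revealed 0 new [(none)] -> total=18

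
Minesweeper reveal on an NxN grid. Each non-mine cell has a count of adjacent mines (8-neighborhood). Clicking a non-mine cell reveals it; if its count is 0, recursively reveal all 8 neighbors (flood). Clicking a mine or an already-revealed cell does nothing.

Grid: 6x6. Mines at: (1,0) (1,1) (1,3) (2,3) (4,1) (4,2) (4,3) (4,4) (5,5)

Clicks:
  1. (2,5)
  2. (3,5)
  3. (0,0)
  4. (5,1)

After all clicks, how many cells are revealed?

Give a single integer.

Answer: 10

Derivation:
Click 1 (2,5) count=0: revealed 8 new [(0,4) (0,5) (1,4) (1,5) (2,4) (2,5) (3,4) (3,5)] -> total=8
Click 2 (3,5) count=1: revealed 0 new [(none)] -> total=8
Click 3 (0,0) count=2: revealed 1 new [(0,0)] -> total=9
Click 4 (5,1) count=2: revealed 1 new [(5,1)] -> total=10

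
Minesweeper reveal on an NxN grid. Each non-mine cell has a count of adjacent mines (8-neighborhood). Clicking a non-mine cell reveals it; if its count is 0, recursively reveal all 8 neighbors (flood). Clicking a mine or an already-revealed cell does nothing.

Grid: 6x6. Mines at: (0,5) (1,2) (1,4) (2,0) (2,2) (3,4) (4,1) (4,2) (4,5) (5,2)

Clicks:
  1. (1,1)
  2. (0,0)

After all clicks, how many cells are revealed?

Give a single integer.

Click 1 (1,1) count=3: revealed 1 new [(1,1)] -> total=1
Click 2 (0,0) count=0: revealed 3 new [(0,0) (0,1) (1,0)] -> total=4

Answer: 4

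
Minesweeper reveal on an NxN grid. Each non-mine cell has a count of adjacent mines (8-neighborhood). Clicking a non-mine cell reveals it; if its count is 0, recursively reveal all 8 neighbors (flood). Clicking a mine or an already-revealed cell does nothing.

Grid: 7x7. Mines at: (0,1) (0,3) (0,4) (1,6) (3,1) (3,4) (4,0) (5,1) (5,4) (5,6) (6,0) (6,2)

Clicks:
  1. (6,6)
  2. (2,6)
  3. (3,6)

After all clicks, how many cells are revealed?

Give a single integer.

Answer: 7

Derivation:
Click 1 (6,6) count=1: revealed 1 new [(6,6)] -> total=1
Click 2 (2,6) count=1: revealed 1 new [(2,6)] -> total=2
Click 3 (3,6) count=0: revealed 5 new [(2,5) (3,5) (3,6) (4,5) (4,6)] -> total=7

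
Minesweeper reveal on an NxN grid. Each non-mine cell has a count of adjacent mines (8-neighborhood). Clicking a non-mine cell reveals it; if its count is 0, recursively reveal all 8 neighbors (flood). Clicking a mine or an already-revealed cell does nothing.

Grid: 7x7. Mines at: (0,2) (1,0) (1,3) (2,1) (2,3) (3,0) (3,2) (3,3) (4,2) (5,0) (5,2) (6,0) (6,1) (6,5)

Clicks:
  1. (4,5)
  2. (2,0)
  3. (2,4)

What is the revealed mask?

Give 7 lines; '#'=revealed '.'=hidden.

Click 1 (4,5) count=0: revealed 18 new [(0,4) (0,5) (0,6) (1,4) (1,5) (1,6) (2,4) (2,5) (2,6) (3,4) (3,5) (3,6) (4,4) (4,5) (4,6) (5,4) (5,5) (5,6)] -> total=18
Click 2 (2,0) count=3: revealed 1 new [(2,0)] -> total=19
Click 3 (2,4) count=3: revealed 0 new [(none)] -> total=19

Answer: ....###
....###
#...###
....###
....###
....###
.......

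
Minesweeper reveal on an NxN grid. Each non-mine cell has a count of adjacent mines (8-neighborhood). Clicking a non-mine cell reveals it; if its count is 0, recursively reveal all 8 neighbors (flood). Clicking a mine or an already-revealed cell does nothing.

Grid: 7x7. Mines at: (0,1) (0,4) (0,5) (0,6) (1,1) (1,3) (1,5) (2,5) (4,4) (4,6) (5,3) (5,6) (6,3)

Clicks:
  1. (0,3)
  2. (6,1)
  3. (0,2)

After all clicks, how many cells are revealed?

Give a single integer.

Click 1 (0,3) count=2: revealed 1 new [(0,3)] -> total=1
Click 2 (6,1) count=0: revealed 18 new [(2,0) (2,1) (2,2) (2,3) (3,0) (3,1) (3,2) (3,3) (4,0) (4,1) (4,2) (4,3) (5,0) (5,1) (5,2) (6,0) (6,1) (6,2)] -> total=19
Click 3 (0,2) count=3: revealed 1 new [(0,2)] -> total=20

Answer: 20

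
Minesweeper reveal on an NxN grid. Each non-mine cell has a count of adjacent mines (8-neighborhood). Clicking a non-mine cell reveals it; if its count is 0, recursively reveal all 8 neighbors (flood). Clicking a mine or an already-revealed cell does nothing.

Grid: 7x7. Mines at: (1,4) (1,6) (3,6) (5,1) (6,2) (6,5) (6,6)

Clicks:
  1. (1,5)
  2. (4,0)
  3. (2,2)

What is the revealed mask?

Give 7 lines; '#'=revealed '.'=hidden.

Click 1 (1,5) count=2: revealed 1 new [(1,5)] -> total=1
Click 2 (4,0) count=1: revealed 1 new [(4,0)] -> total=2
Click 3 (2,2) count=0: revealed 29 new [(0,0) (0,1) (0,2) (0,3) (1,0) (1,1) (1,2) (1,3) (2,0) (2,1) (2,2) (2,3) (2,4) (2,5) (3,0) (3,1) (3,2) (3,3) (3,4) (3,5) (4,1) (4,2) (4,3) (4,4) (4,5) (5,2) (5,3) (5,4) (5,5)] -> total=31

Answer: ####...
####.#.
######.
######.
######.
..####.
.......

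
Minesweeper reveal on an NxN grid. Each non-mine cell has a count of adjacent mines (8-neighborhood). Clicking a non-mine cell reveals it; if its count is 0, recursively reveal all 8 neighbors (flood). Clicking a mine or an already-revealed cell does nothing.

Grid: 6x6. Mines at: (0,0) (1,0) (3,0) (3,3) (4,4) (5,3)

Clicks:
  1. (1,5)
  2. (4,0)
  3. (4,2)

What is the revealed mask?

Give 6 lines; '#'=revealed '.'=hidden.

Click 1 (1,5) count=0: revealed 17 new [(0,1) (0,2) (0,3) (0,4) (0,5) (1,1) (1,2) (1,3) (1,4) (1,5) (2,1) (2,2) (2,3) (2,4) (2,5) (3,4) (3,5)] -> total=17
Click 2 (4,0) count=1: revealed 1 new [(4,0)] -> total=18
Click 3 (4,2) count=2: revealed 1 new [(4,2)] -> total=19

Answer: .#####
.#####
.#####
....##
#.#...
......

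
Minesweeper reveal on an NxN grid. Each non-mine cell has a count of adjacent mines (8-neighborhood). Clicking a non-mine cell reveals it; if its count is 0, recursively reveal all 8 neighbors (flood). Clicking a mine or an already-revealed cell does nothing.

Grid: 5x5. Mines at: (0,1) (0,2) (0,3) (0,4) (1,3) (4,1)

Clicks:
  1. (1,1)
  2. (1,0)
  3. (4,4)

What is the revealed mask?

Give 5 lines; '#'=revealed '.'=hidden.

Click 1 (1,1) count=2: revealed 1 new [(1,1)] -> total=1
Click 2 (1,0) count=1: revealed 1 new [(1,0)] -> total=2
Click 3 (4,4) count=0: revealed 9 new [(2,2) (2,3) (2,4) (3,2) (3,3) (3,4) (4,2) (4,3) (4,4)] -> total=11

Answer: .....
##...
..###
..###
..###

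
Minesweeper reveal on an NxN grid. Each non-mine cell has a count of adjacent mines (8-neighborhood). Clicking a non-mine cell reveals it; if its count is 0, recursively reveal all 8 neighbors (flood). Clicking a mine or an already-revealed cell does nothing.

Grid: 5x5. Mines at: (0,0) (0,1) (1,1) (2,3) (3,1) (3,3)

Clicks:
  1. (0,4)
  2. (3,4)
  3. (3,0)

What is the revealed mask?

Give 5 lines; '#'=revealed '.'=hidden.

Answer: ..###
..###
.....
#...#
.....

Derivation:
Click 1 (0,4) count=0: revealed 6 new [(0,2) (0,3) (0,4) (1,2) (1,3) (1,4)] -> total=6
Click 2 (3,4) count=2: revealed 1 new [(3,4)] -> total=7
Click 3 (3,0) count=1: revealed 1 new [(3,0)] -> total=8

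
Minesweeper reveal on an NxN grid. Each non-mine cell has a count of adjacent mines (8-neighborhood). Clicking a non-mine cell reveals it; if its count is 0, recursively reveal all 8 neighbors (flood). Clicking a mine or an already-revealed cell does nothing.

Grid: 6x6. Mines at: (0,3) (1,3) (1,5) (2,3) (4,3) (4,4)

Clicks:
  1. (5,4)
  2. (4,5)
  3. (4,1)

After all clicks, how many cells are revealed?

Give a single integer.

Click 1 (5,4) count=2: revealed 1 new [(5,4)] -> total=1
Click 2 (4,5) count=1: revealed 1 new [(4,5)] -> total=2
Click 3 (4,1) count=0: revealed 18 new [(0,0) (0,1) (0,2) (1,0) (1,1) (1,2) (2,0) (2,1) (2,2) (3,0) (3,1) (3,2) (4,0) (4,1) (4,2) (5,0) (5,1) (5,2)] -> total=20

Answer: 20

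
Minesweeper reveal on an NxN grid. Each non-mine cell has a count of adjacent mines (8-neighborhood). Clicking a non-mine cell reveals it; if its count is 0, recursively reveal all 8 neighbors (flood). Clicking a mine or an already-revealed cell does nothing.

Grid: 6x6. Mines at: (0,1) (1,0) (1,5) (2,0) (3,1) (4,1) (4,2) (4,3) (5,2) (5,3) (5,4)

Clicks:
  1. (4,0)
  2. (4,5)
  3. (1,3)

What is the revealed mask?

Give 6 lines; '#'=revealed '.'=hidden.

Click 1 (4,0) count=2: revealed 1 new [(4,0)] -> total=1
Click 2 (4,5) count=1: revealed 1 new [(4,5)] -> total=2
Click 3 (1,3) count=0: revealed 12 new [(0,2) (0,3) (0,4) (1,2) (1,3) (1,4) (2,2) (2,3) (2,4) (3,2) (3,3) (3,4)] -> total=14

Answer: ..###.
..###.
..###.
..###.
#....#
......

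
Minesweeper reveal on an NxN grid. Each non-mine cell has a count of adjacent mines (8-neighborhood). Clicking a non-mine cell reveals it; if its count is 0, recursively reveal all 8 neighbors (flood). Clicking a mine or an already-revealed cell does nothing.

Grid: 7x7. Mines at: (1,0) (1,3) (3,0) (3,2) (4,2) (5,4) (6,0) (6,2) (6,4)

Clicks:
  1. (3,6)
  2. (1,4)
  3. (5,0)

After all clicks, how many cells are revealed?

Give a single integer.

Answer: 23

Derivation:
Click 1 (3,6) count=0: revealed 22 new [(0,4) (0,5) (0,6) (1,4) (1,5) (1,6) (2,3) (2,4) (2,5) (2,6) (3,3) (3,4) (3,5) (3,6) (4,3) (4,4) (4,5) (4,6) (5,5) (5,6) (6,5) (6,6)] -> total=22
Click 2 (1,4) count=1: revealed 0 new [(none)] -> total=22
Click 3 (5,0) count=1: revealed 1 new [(5,0)] -> total=23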